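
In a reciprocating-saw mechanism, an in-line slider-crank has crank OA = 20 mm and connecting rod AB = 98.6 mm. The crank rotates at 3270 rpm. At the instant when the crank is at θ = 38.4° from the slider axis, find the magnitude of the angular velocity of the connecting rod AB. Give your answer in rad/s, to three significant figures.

54.9

ω = 342.4 rad/s (converted from 3270 rpm).
The rod makes angle φ with the slider axis where L sinφ = r sinθ; differentiating, L cosφ·φ̇ = r ω cosθ.
L cosφ = √(L² − r² sin²θ) = 0.097814 m.
|ω_rod| = r ω |cosθ| / √(L² − r² sin²θ) = 0.02·342.4·0.78369/0.097814 = 54.872 rad/s.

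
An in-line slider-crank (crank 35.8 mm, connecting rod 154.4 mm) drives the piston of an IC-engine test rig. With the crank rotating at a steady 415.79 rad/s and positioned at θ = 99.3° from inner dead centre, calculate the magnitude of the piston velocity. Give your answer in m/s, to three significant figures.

ω = 415.8 rad/s
For an in-line slider-crank, x = r cosθ + √(L² − r² sin²θ), so v = −rω sinθ·[1 + r cosθ/√(L² − r² sin²θ)].
With r = 0.0358 m, L = 0.1544 m, θ = 99.3°: √(L² − r² sin²θ) = 0.1503 m.
v = −0.0358·415.8·0.98686·[1 + 0.0358·-0.16160/0.1503] = -14.124 m/s.
|v| = 14.124 m/s.

14.1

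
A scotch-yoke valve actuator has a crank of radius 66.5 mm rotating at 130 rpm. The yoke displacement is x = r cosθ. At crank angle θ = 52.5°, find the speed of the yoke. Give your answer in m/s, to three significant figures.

0.718

ω = 13.61 rad/s (from 130 rpm).
x = r cosθ ⇒ ẋ = −rω sinθ.
|v| = rω|sinθ| = 0.0665·13.61·|sin 52.5°| = 0.71822 m/s.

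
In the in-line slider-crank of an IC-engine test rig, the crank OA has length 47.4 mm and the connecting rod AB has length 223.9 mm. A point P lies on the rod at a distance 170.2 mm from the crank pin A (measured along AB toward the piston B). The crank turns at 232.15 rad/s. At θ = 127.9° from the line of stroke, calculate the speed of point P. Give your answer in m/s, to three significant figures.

ω = 232.2 rad/s.  Crank-pin speed |V_A| = rω = 11.004 m/s, perpendicular to OA.
Rod angle: sinφ = −(r/L) sinθ ⇒ φ = -9.616°; ω_rod = −rω cosθ/√(L²−r²sin²θ) = +30.62 rad/s.
V_P = V_A + ω_rod × AP, with AP = 0.1702 m along the rod.
Components: V_Px = −rω sinθ − a·ω_rod·sinφ = -7.8124 m/s;  V_Py = rω cosθ + a·ω_rod·cosφ = -1.6212 m/s.
|V_P| = √(V_Px² + V_Py²) = 7.9789 m/s.

7.98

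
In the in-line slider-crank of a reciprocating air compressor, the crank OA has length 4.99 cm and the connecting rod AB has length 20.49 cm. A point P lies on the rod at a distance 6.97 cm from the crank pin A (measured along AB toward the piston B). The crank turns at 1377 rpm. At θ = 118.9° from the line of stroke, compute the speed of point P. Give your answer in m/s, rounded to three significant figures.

6.46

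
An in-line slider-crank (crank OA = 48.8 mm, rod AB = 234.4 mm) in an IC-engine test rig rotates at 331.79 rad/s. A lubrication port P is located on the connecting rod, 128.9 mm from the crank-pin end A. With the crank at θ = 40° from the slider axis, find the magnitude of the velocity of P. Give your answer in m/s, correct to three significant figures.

12.6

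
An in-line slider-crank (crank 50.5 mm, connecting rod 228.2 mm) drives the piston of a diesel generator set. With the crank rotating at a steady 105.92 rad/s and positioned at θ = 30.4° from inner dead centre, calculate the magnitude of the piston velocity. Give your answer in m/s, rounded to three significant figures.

ω = 105.9 rad/s
For an in-line slider-crank, x = r cosθ + √(L² − r² sin²θ), so v = −rω sinθ·[1 + r cosθ/√(L² − r² sin²θ)].
With r = 0.0505 m, L = 0.2282 m, θ = 30.4°: √(L² − r² sin²θ) = 0.22676 m.
v = −0.0505·105.9·0.50603·[1 + 0.0505·0.86251/0.22676] = -3.2267 m/s.
|v| = 3.2267 m/s.

3.23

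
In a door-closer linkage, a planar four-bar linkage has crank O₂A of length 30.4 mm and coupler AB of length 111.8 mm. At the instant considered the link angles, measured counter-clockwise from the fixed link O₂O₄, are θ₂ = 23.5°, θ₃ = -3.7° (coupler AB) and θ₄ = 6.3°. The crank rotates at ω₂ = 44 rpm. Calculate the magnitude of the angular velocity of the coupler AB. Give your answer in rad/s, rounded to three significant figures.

ω₂ = 4.608 rad/s (from 44 rpm).
Differentiating the loop-closure r₂e^{iθ₂}+r₃e^{iθ₃}=r₁+r₄e^{iθ₄} gives r₂ω₂e^{iθ₂}+r₃ω₃e^{iθ₃}=r₄ω₄e^{iθ₄}.
Eliminating the other unknown: ω₃ = r₂ω₂ sin(θ₄−θ₂) / [r₃ sin(θ₃−θ₄)].
Numerator sine = -0.29571; denominator sine = -0.17365.
Result = 0.0304·4.608·(-0.29571) / (0.1118·(-0.17365)) = +2.1336 rad/s; magnitude 2.1336 rad/s.

2.13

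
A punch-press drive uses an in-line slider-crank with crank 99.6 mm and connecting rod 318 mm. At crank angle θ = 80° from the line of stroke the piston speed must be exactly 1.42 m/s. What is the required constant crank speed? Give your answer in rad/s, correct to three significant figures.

For an in-line slider-crank, |v_piston| = rω|sinθ|·[1 + r cosθ/√(L² − r² sin²θ)].
With r = 0.0996 m, L = 0.318 m, θ = 80°: the bracketed kinematic factor |dx/dθ| = 0.1037 m.
ω = v/|dx/dθ| = 1.42/0.1037 = 13.694 rad/s.

13.7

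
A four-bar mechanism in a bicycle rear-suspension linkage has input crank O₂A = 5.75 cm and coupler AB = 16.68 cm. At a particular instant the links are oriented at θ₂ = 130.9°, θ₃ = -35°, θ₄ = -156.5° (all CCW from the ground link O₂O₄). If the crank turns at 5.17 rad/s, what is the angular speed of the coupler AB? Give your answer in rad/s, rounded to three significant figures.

1.99

ω₂ = 5.17 rad/s
Differentiating the loop-closure r₂e^{iθ₂}+r₃e^{iθ₃}=r₁+r₄e^{iθ₄} gives r₂ω₂e^{iθ₂}+r₃ω₃e^{iθ₃}=r₄ω₄e^{iθ₄}.
Eliminating the other unknown: ω₃ = r₂ω₂ sin(θ₄−θ₂) / [r₃ sin(θ₃−θ₄)].
Numerator sine = +0.95424; denominator sine = +0.85264.
Result = 0.0575·5.17·(+0.95424) / (0.1668·(+0.85264)) = +1.9946 rad/s; magnitude 1.9946 rad/s.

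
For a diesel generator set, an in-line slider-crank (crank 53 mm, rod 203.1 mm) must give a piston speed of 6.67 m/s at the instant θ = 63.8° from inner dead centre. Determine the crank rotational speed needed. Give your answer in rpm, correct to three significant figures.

1200

For an in-line slider-crank, |v_piston| = rω|sinθ|·[1 + r cosθ/√(L² − r² sin²θ)].
With r = 0.053 m, L = 0.2031 m, θ = 63.8°: the bracketed kinematic factor |dx/dθ| = 0.05319 m.
ω = v/|dx/dθ| = 6.67/0.05319 = 125.4 rad/s.
N = 60ω/(2π) = 1197.5 rpm.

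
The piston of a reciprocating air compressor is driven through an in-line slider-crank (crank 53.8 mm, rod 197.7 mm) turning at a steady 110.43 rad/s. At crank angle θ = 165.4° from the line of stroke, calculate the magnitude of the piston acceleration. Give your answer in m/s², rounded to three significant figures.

ω = 110.4 rad/s
x(θ) = r cosθ + √(L² − r² sin²θ); with ω constant, a = ω²·d²x/dθ².
d²x/dθ² = −r cosθ − r²(cos2θ)/√u − r⁴ sin²2θ/(4u^{3/2}),  u = L² − r² sin²θ = 0.0389014 m².
Substituting r = 0.0538 m, L = 0.1977 m, θ = 165.4°: d²x/dθ² = +0.039188 m.
a = ω²·d²x/dθ² = (110.4)²·(+0.039188) = +477.88 m/s²;  |a| = 477.88 m/s².

478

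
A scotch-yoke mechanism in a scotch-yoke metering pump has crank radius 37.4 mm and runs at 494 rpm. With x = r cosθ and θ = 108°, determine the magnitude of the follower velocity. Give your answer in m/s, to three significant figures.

1.84

ω = 51.73 rad/s (from 494 rpm).
x = r cosθ ⇒ ẋ = −rω sinθ.
|v| = rω|sinθ| = 0.0374·51.73·|sin 108°| = 1.8401 m/s.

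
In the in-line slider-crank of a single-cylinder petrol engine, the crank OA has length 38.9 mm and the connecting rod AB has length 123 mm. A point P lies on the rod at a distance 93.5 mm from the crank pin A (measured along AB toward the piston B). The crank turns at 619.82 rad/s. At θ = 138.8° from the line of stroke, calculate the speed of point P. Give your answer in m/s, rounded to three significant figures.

ω = 619.8 rad/s.  Crank-pin speed |V_A| = rω = 24.111 m/s, perpendicular to OA.
Rod angle: sinφ = −(r/L) sinθ ⇒ φ = -12.024°; ω_rod = −rω cosθ/√(L²−r²sin²θ) = +150.8 rad/s.
V_P = V_A + ω_rod × AP, with AP = 0.0935 m along the rod.
Components: V_Px = −rω sinθ − a·ω_rod·sinφ = -12.944 m/s;  V_Py = rω cosθ + a·ω_rod·cosφ = -4.351 m/s.
|V_P| = √(V_Px² + V_Py²) = 13.656 m/s.

13.7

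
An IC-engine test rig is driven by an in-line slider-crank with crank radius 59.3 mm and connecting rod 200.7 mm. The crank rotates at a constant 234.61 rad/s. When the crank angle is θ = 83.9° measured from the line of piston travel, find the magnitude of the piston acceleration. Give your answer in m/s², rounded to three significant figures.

638

ω = 234.6 rad/s
x(θ) = r cosθ + √(L² − r² sin²θ); with ω constant, a = ω²·d²x/dθ².
d²x/dθ² = −r cosθ − r²(cos2θ)/√u − r⁴ sin²2θ/(4u^{3/2}),  u = L² − r² sin²θ = 0.0368037 m².
Substituting r = 0.0593 m, L = 0.2007 m, θ = 83.9°: d²x/dθ² = +0.011595 m.
a = ω²·d²x/dθ² = (234.6)²·(+0.011595) = +638.21 m/s²;  |a| = 638.21 m/s².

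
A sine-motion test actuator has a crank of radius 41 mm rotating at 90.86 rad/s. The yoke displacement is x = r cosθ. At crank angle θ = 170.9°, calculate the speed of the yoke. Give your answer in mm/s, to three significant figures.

ω = 90.86 rad/s
x = r cosθ ⇒ ẋ = −rω sinθ.
|v| = rω|sinθ| = 0.041·90.86·|sin 170.9°| = 0.58918 m/s = 589.18 mm/s.

589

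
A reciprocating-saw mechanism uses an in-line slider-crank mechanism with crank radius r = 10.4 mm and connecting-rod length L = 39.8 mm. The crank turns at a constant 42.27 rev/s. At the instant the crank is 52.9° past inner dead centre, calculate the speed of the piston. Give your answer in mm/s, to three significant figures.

2560

ω = 2π·42.3 = 265.6 rad/s
For an in-line slider-crank, x = r cosθ + √(L² − r² sin²θ), so v = −rω sinθ·[1 + r cosθ/√(L² − r² sin²θ)].
With r = 0.0104 m, L = 0.0398 m, θ = 52.9°: √(L² − r² sin²θ) = 0.038926 m.
v = −0.0104·265.6·0.79758·[1 + 0.0104·0.60321/0.038926] = -2.5581 m/s.
|v| = 2.5581 m/s = 2558.1 mm/s.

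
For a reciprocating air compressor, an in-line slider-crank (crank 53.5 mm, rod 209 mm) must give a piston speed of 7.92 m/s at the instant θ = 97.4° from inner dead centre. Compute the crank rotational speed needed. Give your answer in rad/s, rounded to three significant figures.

For an in-line slider-crank, |v_piston| = rω|sinθ|·[1 + r cosθ/√(L² − r² sin²θ)].
With r = 0.0535 m, L = 0.209 m, θ = 97.4°: the bracketed kinematic factor |dx/dθ| = 0.051246 m.
ω = v/|dx/dθ| = 7.92/0.051246 = 154.55 rad/s.

155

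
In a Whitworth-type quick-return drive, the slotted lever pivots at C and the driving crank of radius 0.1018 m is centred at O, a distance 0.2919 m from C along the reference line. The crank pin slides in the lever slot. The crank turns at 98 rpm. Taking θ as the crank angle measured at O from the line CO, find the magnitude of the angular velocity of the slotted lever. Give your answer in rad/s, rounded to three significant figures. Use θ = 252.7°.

ω = 10.26 rad/s (from 98 rpm).
Crank pin A relative to C: A = (d + r cosθ, r sinθ); lever angle φ = atan2(r sinθ, d + r cosθ).
Differentiating tanφ: φ̇ = rω(d cosθ + r)/(d² + r² + 2dr cosθ).
d² + r² + 2dr cosθ = |CA|² = 0.0778956 m²;  d cosθ + r = +0.014996 m.
|ω_lever| = |0.1018·10.26·+0.014996| / 0.0778956 = 0.20113 rad/s.

0.201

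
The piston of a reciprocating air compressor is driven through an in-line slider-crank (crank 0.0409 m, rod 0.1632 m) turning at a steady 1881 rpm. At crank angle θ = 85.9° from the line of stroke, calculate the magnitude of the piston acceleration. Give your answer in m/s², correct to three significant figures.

293

ω = 2π·1881/60 = 197 rad/s
x(θ) = r cosθ + √(L² − r² sin²θ); with ω constant, a = ω²·d²x/dθ².
d²x/dθ² = −r cosθ − r²(cos2θ)/√u − r⁴ sin²2θ/(4u^{3/2}),  u = L² − r² sin²θ = 0.02497 m².
Substituting r = 0.0409 m, L = 0.1632 m, θ = 85.9°: d²x/dθ² = +0.0075501 m.
a = ω²·d²x/dθ² = (197)²·(+0.0075501) = +292.94 m/s²;  |a| = 292.94 m/s².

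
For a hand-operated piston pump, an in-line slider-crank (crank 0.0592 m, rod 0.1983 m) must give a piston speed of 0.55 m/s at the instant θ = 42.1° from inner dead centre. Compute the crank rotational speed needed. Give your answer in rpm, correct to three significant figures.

108

For an in-line slider-crank, |v_piston| = rω|sinθ|·[1 + r cosθ/√(L² − r² sin²θ)].
With r = 0.0592 m, L = 0.1983 m, θ = 42.1°: the bracketed kinematic factor |dx/dθ| = 0.048662 m.
ω = v/|dx/dθ| = 0.55/0.048662 = 11.302 rad/s.
N = 60ω/(2π) = 107.93 rpm.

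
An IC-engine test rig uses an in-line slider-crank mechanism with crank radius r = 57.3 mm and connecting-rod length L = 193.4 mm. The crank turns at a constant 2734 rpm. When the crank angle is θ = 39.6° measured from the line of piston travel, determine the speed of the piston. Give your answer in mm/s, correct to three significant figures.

ω = 2π·2734/60 = 286.3 rad/s
For an in-line slider-crank, x = r cosθ + √(L² − r² sin²θ), so v = −rω sinθ·[1 + r cosθ/√(L² − r² sin²θ)].
With r = 0.0573 m, L = 0.1934 m, θ = 39.6°: √(L² − r² sin²θ) = 0.18992 m.
v = −0.0573·286.3·0.63742·[1 + 0.0573·0.77051/0.18992] = -12.888 m/s.
|v| = 12.888 m/s = 12888 mm/s.

12900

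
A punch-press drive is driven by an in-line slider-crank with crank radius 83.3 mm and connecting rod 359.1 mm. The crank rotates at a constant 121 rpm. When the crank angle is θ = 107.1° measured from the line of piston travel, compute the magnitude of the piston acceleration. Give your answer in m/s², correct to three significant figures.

ω = 2π·121/60 = 12.67 rad/s
x(θ) = r cosθ + √(L² − r² sin²θ); with ω constant, a = ω²·d²x/dθ².
d²x/dθ² = −r cosθ − r²(cos2θ)/√u − r⁴ sin²2θ/(4u^{3/2}),  u = L² − r² sin²θ = 0.122614 m².
Substituting r = 0.0833 m, L = 0.3591 m, θ = 107.1°: d²x/dθ² = +0.040795 m.
a = ω²·d²x/dθ² = (12.67)²·(+0.040795) = +6.5498 m/s²;  |a| = 6.5498 m/s².

6.55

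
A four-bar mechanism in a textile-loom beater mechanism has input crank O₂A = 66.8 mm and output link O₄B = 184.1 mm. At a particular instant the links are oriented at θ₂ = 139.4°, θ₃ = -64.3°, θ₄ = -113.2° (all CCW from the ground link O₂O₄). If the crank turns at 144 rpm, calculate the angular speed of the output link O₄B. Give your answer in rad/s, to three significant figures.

ω₂ = 15.08 rad/s (from 144 rpm).
Differentiating the loop-closure r₂e^{iθ₂}+r₃e^{iθ₃}=r₁+r₄e^{iθ₄} gives r₂ω₂e^{iθ₂}+r₃ω₃e^{iθ₃}=r₄ω₄e^{iθ₄}.
Eliminating the other unknown: ω₄ = r₂ω₂ sin(θ₂−θ₃) / [r₄ sin(θ₄−θ₃)].
Numerator sine = -0.40195; denominator sine = -0.75356.
Result = 0.0668·15.08·(-0.40195) / (0.1841·(-0.75356)) = +2.9185 rad/s; magnitude 2.9185 rad/s.

2.92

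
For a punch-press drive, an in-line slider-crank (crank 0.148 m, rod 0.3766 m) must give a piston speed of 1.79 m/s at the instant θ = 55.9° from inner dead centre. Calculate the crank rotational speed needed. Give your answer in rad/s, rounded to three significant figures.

For an in-line slider-crank, |v_piston| = rω|sinθ|·[1 + r cosθ/√(L² − r² sin²θ)].
With r = 0.148 m, L = 0.3766 m, θ = 55.9°: the bracketed kinematic factor |dx/dθ| = 0.15111 m.
ω = v/|dx/dθ| = 1.79/0.15111 = 11.846 rad/s.

11.8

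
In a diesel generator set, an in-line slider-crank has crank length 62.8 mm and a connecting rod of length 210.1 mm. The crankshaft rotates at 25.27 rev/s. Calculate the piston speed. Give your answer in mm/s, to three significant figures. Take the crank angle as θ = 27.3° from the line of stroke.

ω = 2π·25.3 = 158.8 rad/s
For an in-line slider-crank, x = r cosθ + √(L² − r² sin²θ), so v = −rω sinθ·[1 + r cosθ/√(L² − r² sin²θ)].
With r = 0.0628 m, L = 0.2101 m, θ = 27.3°: √(L² − r² sin²θ) = 0.20812 m.
v = −0.0628·158.8·0.45865·[1 + 0.0628·0.88862/0.20812] = -5.7996 m/s.
|v| = 5.7996 m/s = 5799.6 mm/s.

5800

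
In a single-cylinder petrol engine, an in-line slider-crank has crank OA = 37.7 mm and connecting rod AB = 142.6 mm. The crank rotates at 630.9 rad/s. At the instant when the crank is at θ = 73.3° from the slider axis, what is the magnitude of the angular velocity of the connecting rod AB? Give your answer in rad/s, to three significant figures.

49.5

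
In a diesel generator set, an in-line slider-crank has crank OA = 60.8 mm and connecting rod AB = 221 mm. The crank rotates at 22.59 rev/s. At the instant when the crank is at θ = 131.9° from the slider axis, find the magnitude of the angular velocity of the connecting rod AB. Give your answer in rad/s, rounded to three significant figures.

26.6

ω = 141.9 rad/s (converted from 22.59 rev/s).
The rod makes angle φ with the slider axis where L sinφ = r sinθ; differentiating, L cosφ·φ̇ = r ω cosθ.
L cosφ = √(L² − r² sin²θ) = 0.21632 m.
|ω_rod| = r ω |cosθ| / √(L² − r² sin²θ) = 0.0608·141.9·0.66783/0.21632 = 26.643 rad/s.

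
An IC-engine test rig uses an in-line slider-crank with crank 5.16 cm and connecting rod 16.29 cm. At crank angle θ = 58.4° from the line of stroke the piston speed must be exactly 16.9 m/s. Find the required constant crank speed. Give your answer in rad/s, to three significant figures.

328

For an in-line slider-crank, |v_piston| = rω|sinθ|·[1 + r cosθ/√(L² − r² sin²θ)].
With r = 0.0516 m, L = 0.1629 m, θ = 58.4°: the bracketed kinematic factor |dx/dθ| = 0.051525 m.
ω = v/|dx/dθ| = 16.9/0.051525 = 328 rad/s.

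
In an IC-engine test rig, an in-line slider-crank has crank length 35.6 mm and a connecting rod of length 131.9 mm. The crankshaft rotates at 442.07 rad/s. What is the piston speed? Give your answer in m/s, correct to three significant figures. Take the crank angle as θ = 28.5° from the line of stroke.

9.31

ω = 442.1 rad/s
For an in-line slider-crank, x = r cosθ + √(L² − r² sin²θ), so v = −rω sinθ·[1 + r cosθ/√(L² − r² sin²θ)].
With r = 0.0356 m, L = 0.1319 m, θ = 28.5°: √(L² − r² sin²θ) = 0.1308 m.
v = −0.0356·442.1·0.47716·[1 + 0.0356·0.87882/0.1308] = -9.3055 m/s.
|v| = 9.3055 m/s.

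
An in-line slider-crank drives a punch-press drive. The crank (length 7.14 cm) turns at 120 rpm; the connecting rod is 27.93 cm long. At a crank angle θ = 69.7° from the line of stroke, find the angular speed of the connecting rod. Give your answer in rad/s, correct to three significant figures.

ω = 12.57 rad/s (converted from 120 rpm).
The rod makes angle φ with the slider axis where L sinφ = r sinθ; differentiating, L cosφ·φ̇ = r ω cosθ.
L cosφ = √(L² − r² sin²θ) = 0.27115 m.
|ω_rod| = r ω |cosθ| / √(L² − r² sin²θ) = 0.0714·12.57·0.34694/0.27115 = 1.148 rad/s.

1.15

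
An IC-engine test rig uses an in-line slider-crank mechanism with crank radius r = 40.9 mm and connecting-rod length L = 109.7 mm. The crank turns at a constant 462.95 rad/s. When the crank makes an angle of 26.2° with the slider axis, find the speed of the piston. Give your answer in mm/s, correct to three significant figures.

ω = 462.9 rad/s
For an in-line slider-crank, x = r cosθ + √(L² − r² sin²θ), so v = −rω sinθ·[1 + r cosθ/√(L² − r² sin²θ)].
With r = 0.0409 m, L = 0.1097 m, θ = 26.2°: √(L² − r² sin²θ) = 0.1082 m.
v = −0.0409·462.9·0.44151·[1 + 0.0409·0.89726/0.1082] = -11.195 m/s.
|v| = 11.195 m/s = 11195 mm/s.

11200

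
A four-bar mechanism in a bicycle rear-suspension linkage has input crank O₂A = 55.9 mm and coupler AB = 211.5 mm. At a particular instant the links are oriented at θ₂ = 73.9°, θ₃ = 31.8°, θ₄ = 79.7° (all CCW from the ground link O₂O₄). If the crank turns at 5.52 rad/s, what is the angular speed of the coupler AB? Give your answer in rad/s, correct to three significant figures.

ω₂ = 5.52 rad/s
Differentiating the loop-closure r₂e^{iθ₂}+r₃e^{iθ₃}=r₁+r₄e^{iθ₄} gives r₂ω₂e^{iθ₂}+r₃ω₃e^{iθ₃}=r₄ω₄e^{iθ₄}.
Eliminating the other unknown: ω₃ = r₂ω₂ sin(θ₄−θ₂) / [r₃ sin(θ₃−θ₄)].
Numerator sine = +0.10106; denominator sine = -0.74198.
Result = 0.0559·5.52·(+0.10106) / (0.2115·(-0.74198)) = -0.19871 rad/s; magnitude 0.19871 rad/s.

0.199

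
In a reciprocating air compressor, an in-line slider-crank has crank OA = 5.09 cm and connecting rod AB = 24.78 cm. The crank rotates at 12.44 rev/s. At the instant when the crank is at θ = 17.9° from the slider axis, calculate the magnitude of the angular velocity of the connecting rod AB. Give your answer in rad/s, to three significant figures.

15.3

ω = 78.16 rad/s (converted from 12.44 rev/s).
The rod makes angle φ with the slider axis where L sinφ = r sinθ; differentiating, L cosφ·φ̇ = r ω cosθ.
L cosφ = √(L² − r² sin²θ) = 0.24731 m.
|ω_rod| = r ω |cosθ| / √(L² − r² sin²θ) = 0.0509·78.16·0.95159/0.24731 = 15.309 rad/s.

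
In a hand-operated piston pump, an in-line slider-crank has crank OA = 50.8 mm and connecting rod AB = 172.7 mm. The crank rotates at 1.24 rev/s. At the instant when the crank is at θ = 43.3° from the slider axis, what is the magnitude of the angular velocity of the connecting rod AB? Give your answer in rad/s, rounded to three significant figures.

1.70

ω = 7.791 rad/s (converted from 1.24 rev/s).
The rod makes angle φ with the slider axis where L sinφ = r sinθ; differentiating, L cosφ·φ̇ = r ω cosθ.
L cosφ = √(L² − r² sin²θ) = 0.16915 m.
|ω_rod| = r ω |cosθ| / √(L² − r² sin²θ) = 0.0508·7.791·0.72777/0.16915 = 1.7029 rad/s.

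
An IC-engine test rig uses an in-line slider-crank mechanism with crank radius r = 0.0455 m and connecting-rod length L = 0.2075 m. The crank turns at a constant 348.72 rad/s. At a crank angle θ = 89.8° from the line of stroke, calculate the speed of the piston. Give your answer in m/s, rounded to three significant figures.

15.9

ω = 348.7 rad/s
For an in-line slider-crank, x = r cosθ + √(L² − r² sin²θ), so v = −rω sinθ·[1 + r cosθ/√(L² − r² sin²θ)].
With r = 0.0455 m, L = 0.2075 m, θ = 89.8°: √(L² − r² sin²θ) = 0.20245 m.
v = −0.0455·348.7·0.99999·[1 + 0.0455·0.00349/0.20245] = -15.879 m/s.
|v| = 15.879 m/s.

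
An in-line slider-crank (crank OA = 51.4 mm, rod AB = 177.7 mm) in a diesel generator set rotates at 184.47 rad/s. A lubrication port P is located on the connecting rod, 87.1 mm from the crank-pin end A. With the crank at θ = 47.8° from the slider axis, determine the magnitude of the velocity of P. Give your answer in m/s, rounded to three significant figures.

8.36

ω = 184.5 rad/s.  Crank-pin speed |V_A| = rω = 9.4818 m/s, perpendicular to OA.
Rod angle: sinφ = −(r/L) sinθ ⇒ φ = -12.373°; ω_rod = −rω cosθ/√(L²−r²sin²θ) = -36.694 rad/s.
V_P = V_A + ω_rod × AP, with AP = 0.0871 m along the rod.
Components: V_Px = −rω sinθ − a·ω_rod·sinφ = -7.709 m/s;  V_Py = rω cosθ + a·ω_rod·cosφ = +3.2473 m/s.
|V_P| = √(V_Px² + V_Py²) = 8.365 m/s.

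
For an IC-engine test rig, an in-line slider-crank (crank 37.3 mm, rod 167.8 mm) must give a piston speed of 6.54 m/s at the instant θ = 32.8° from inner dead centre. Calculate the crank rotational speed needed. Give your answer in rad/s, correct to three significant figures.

For an in-line slider-crank, |v_piston| = rω|sinθ|·[1 + r cosθ/√(L² − r² sin²θ)].
With r = 0.0373 m, L = 0.1678 m, θ = 32.8°: the bracketed kinematic factor |dx/dθ| = 0.024009 m.
ω = v/|dx/dθ| = 6.54/0.024009 = 272.4 rad/s.

272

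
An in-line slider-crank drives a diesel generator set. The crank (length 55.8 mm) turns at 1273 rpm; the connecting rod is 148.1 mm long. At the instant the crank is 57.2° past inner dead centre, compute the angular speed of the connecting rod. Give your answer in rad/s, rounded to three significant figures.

28.7

ω = 133.3 rad/s (converted from 1273 rpm).
The rod makes angle φ with the slider axis where L sinφ = r sinθ; differentiating, L cosφ·φ̇ = r ω cosθ.
L cosφ = √(L² − r² sin²θ) = 0.14048 m.
|ω_rod| = r ω |cosθ| / √(L² − r² sin²θ) = 0.0558·133.3·0.54171/0.14048 = 28.685 rad/s.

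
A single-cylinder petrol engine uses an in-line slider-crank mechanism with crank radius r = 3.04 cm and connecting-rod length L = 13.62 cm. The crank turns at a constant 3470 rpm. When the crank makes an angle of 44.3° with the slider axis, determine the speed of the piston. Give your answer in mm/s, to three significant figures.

8960

ω = 2π·3470/60 = 363.4 rad/s
For an in-line slider-crank, x = r cosθ + √(L² − r² sin²θ), so v = −rω sinθ·[1 + r cosθ/√(L² − r² sin²θ)].
With r = 0.0304 m, L = 0.1362 m, θ = 44.3°: √(L² − r² sin²θ) = 0.13453 m.
v = −0.0304·363.4·0.69842·[1 + 0.0304·0.71569/0.13453] = -8.9629 m/s.
|v| = 8.9629 m/s = 8962.9 mm/s.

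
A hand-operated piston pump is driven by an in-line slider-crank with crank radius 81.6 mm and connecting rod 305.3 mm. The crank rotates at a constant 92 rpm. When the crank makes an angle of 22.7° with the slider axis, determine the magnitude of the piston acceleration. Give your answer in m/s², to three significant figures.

8.43

ω = 2π·92/60 = 9.634 rad/s
x(θ) = r cosθ + √(L² − r² sin²θ); with ω constant, a = ω²·d²x/dθ².
d²x/dθ² = −r cosθ − r²(cos2θ)/√u − r⁴ sin²2θ/(4u^{3/2}),  u = L² − r² sin²θ = 0.0922165 m².
Substituting r = 0.0816 m, L = 0.3053 m, θ = 22.7°: d²x/dθ² = -0.090876 m.
a = ω²·d²x/dθ² = (9.634)²·(-0.090876) = -8.4349 m/s²;  |a| = 8.4349 m/s².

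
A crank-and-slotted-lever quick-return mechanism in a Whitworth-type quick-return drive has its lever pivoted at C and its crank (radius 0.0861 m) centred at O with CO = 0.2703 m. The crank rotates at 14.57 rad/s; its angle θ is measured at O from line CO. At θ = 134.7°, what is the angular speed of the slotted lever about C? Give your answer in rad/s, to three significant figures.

2.73

ω = 14.57 rad/s
Crank pin A relative to C: A = (d + r cosθ, r sinθ); lever angle φ = atan2(r sinθ, d + r cosθ).
Differentiating tanφ: φ̇ = rω(d cosθ + r)/(d² + r² + 2dr cosθ).
d² + r² + 2dr cosθ = |CA|² = 0.0477353 m²;  d cosθ + r = -0.10403 m.
|ω_lever| = |0.0861·14.57·-0.10403| / 0.0477353 = 2.7338 rad/s.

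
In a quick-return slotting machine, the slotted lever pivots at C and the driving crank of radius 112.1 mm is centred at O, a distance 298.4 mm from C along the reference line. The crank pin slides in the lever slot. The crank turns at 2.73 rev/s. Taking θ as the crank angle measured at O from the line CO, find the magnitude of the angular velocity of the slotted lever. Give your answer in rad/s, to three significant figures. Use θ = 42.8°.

ω = 17.15 rad/s (from 2.73 rev/s).
Crank pin A relative to C: A = (d + r cosθ, r sinθ); lever angle φ = atan2(r sinθ, d + r cosθ).
Differentiating tanφ: φ̇ = rω(d cosθ + r)/(d² + r² + 2dr cosθ).
d² + r² + 2dr cosθ = |CA|² = 0.150696 m²;  d cosθ + r = +0.33104 m.
|ω_lever| = |0.1121·17.15·+0.33104| / 0.150696 = 4.2241 rad/s.

4.22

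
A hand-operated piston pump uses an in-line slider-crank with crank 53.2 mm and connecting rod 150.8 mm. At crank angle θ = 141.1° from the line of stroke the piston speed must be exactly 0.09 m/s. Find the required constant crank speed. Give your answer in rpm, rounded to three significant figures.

35.8

For an in-line slider-crank, |v_piston| = rω|sinθ|·[1 + r cosθ/√(L² − r² sin²θ)].
With r = 0.0532 m, L = 0.1508 m, θ = 141.1°: the bracketed kinematic factor |dx/dθ| = 0.024002 m.
ω = v/|dx/dθ| = 0.09/0.024002 = 3.7497 rad/s.
N = 60ω/(2π) = 35.807 rpm.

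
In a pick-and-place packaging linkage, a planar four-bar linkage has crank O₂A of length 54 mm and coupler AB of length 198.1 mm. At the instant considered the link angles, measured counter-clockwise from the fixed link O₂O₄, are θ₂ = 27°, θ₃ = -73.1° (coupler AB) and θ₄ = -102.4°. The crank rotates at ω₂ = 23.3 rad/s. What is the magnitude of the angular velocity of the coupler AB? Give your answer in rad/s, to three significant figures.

ω₂ = 23.3 rad/s
Differentiating the loop-closure r₂e^{iθ₂}+r₃e^{iθ₃}=r₁+r₄e^{iθ₄} gives r₂ω₂e^{iθ₂}+r₃ω₃e^{iθ₃}=r₄ω₄e^{iθ₄}.
Eliminating the other unknown: ω₃ = r₂ω₂ sin(θ₄−θ₂) / [r₃ sin(θ₃−θ₄)].
Numerator sine = -0.77273; denominator sine = +0.48938.
Result = 0.054·23.3·(-0.77273) / (0.1981·(+0.48938)) = -10.029 rad/s; magnitude 10.029 rad/s.

10.0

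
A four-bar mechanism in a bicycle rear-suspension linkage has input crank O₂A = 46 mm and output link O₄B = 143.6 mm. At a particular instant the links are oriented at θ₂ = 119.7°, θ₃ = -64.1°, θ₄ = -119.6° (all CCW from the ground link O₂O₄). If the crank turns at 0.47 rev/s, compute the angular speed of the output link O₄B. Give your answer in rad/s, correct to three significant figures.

ω₂ = 2.953 rad/s (from 0.47 rev/s).
Differentiating the loop-closure r₂e^{iθ₂}+r₃e^{iθ₃}=r₁+r₄e^{iθ₄} gives r₂ω₂e^{iθ₂}+r₃ω₃e^{iθ₃}=r₄ω₄e^{iθ₄}.
Eliminating the other unknown: ω₄ = r₂ω₂ sin(θ₂−θ₃) / [r₄ sin(θ₄−θ₃)].
Numerator sine = -0.06627; denominator sine = -0.82413.
Result = 0.046·2.953·(-0.06627) / (0.1436·(-0.82413)) = +0.076073 rad/s; magnitude 0.076073 rad/s.

0.0761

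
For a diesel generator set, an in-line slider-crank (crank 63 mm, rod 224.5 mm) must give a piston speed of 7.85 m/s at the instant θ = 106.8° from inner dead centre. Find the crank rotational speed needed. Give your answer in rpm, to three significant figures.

For an in-line slider-crank, |v_piston| = rω|sinθ|·[1 + r cosθ/√(L² − r² sin²θ)].
With r = 0.063 m, L = 0.2245 m, θ = 106.8°: the bracketed kinematic factor |dx/dθ| = 0.055233 m.
ω = v/|dx/dθ| = 7.85/0.055233 = 142.13 rad/s.
N = 60ω/(2π) = 1357.2 rpm.

1360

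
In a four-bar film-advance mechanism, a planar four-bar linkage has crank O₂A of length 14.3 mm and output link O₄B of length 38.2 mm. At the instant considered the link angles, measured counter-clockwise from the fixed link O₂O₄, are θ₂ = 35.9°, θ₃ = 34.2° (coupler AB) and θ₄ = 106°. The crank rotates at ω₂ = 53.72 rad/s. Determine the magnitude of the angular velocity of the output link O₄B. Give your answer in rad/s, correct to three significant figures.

ω₂ = 53.72 rad/s
Differentiating the loop-closure r₂e^{iθ₂}+r₃e^{iθ₃}=r₁+r₄e^{iθ₄} gives r₂ω₂e^{iθ₂}+r₃ω₃e^{iθ₃}=r₄ω₄e^{iθ₄}.
Eliminating the other unknown: ω₄ = r₂ω₂ sin(θ₂−θ₃) / [r₄ sin(θ₄−θ₃)].
Numerator sine = +0.02967; denominator sine = +0.94997.
Result = 0.0143·53.72·(+0.02967) / (0.0382·(+0.94997)) = +0.628 rad/s; magnitude 0.628 rad/s.

0.628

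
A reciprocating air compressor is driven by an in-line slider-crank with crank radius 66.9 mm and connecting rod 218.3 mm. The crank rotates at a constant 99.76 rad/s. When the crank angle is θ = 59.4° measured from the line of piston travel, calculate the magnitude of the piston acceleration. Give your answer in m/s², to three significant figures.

241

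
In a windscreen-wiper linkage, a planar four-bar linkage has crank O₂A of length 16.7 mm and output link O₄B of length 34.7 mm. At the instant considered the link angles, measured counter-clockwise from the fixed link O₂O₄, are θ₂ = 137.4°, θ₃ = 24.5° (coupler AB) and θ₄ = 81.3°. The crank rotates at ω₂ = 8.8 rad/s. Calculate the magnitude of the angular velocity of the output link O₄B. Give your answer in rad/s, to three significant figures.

ω₂ = 8.8 rad/s
Differentiating the loop-closure r₂e^{iθ₂}+r₃e^{iθ₃}=r₁+r₄e^{iθ₄} gives r₂ω₂e^{iθ₂}+r₃ω₃e^{iθ₃}=r₄ω₄e^{iθ₄}.
Eliminating the other unknown: ω₄ = r₂ω₂ sin(θ₂−θ₃) / [r₄ sin(θ₄−θ₃)].
Numerator sine = +0.92119; denominator sine = +0.83676.
Result = 0.0167·8.8·(+0.92119) / (0.0347·(+0.83676)) = +4.6624 rad/s; magnitude 4.6624 rad/s.

4.66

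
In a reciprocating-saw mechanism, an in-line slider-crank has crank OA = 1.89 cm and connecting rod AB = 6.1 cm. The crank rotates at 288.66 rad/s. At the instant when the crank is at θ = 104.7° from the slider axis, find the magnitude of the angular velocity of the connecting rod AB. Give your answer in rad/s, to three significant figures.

23.8

ω = 288.7 rad/s
The rod makes angle φ with the slider axis where L sinφ = r sinθ; differentiating, L cosφ·φ̇ = r ω cosθ.
L cosφ = √(L² − r² sin²θ) = 0.058196 m.
|ω_rod| = r ω |cosθ| / √(L² − r² sin²θ) = 0.0189·288.7·0.25376/0.058196 = 23.789 rad/s.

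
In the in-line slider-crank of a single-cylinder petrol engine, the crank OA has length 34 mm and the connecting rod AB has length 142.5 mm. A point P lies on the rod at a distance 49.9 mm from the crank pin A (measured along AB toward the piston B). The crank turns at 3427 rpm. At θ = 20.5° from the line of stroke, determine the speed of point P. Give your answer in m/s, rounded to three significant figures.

8.74

ω = 358.9 rad/s.  Crank-pin speed |V_A| = rω = 12.202 m/s, perpendicular to OA.
Rod angle: sinφ = −(r/L) sinθ ⇒ φ = -4.793°; ω_rod = −rω cosθ/√(L²−r²sin²θ) = -80.485 rad/s.
V_P = V_A + ω_rod × AP, with AP = 0.0499 m along the rod.
Components: V_Px = −rω sinθ − a·ω_rod·sinφ = -4.6087 m/s;  V_Py = rω cosθ + a·ω_rod·cosφ = +7.4269 m/s.
|V_P| = √(V_Px² + V_Py²) = 8.7406 m/s.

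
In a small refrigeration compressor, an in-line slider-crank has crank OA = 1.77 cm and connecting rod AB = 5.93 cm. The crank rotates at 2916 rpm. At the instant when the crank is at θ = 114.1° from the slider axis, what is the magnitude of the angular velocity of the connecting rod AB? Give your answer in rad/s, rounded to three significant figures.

38.7

ω = 305.4 rad/s (converted from 2916 rpm).
The rod makes angle φ with the slider axis where L sinφ = r sinθ; differentiating, L cosφ·φ̇ = r ω cosθ.
L cosφ = √(L² − r² sin²θ) = 0.057056 m.
|ω_rod| = r ω |cosθ| / √(L² − r² sin²θ) = 0.0177·305.4·0.40833/0.057056 = 38.681 rad/s.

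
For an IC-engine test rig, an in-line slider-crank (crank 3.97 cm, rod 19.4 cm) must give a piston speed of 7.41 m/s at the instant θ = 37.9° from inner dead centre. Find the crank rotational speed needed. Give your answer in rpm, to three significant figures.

For an in-line slider-crank, |v_piston| = rω|sinθ|·[1 + r cosθ/√(L² − r² sin²θ)].
With r = 0.0397 m, L = 0.194 m, θ = 37.9°: the bracketed kinematic factor |dx/dθ| = 0.028357 m.
ω = v/|dx/dθ| = 7.41/0.028357 = 261.31 rad/s.
N = 60ω/(2π) = 2495.4 rpm.

2500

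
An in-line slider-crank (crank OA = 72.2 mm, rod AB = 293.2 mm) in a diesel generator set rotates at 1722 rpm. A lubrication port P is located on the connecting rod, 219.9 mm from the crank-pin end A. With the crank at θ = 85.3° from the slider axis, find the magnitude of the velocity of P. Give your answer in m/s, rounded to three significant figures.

13.2

ω = 180.3 rad/s.  Crank-pin speed |V_A| = rω = 13.02 m/s, perpendicular to OA.
Rod angle: sinφ = −(r/L) sinθ ⇒ φ = -14.207°; ω_rod = −rω cosθ/√(L²−r²sin²θ) = -3.7533 rad/s.
V_P = V_A + ω_rod × AP, with AP = 0.2199 m along the rod.
Components: V_Px = −rω sinθ − a·ω_rod·sinφ = -13.178 m/s;  V_Py = rω cosθ + a·ω_rod·cosφ = +0.2667 m/s.
|V_P| = √(V_Px² + V_Py²) = 13.181 m/s.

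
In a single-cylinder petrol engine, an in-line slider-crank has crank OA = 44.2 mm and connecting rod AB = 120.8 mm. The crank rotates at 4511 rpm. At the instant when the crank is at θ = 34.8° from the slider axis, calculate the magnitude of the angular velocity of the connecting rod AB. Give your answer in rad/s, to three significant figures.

ω = 472.4 rad/s (converted from 4511 rpm).
The rod makes angle φ with the slider axis where L sinφ = r sinθ; differentiating, L cosφ·φ̇ = r ω cosθ.
L cosφ = √(L² − r² sin²θ) = 0.11814 m.
|ω_rod| = r ω |cosθ| / √(L² − r² sin²θ) = 0.0442·472.4·0.82115/0.11814 = 145.13 rad/s.

145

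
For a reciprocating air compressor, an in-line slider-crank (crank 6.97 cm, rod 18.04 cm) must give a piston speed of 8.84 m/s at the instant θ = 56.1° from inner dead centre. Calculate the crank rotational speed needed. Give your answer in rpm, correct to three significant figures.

1190

For an in-line slider-crank, |v_piston| = rω|sinθ|·[1 + r cosθ/√(L² − r² sin²θ)].
With r = 0.0697 m, L = 0.1804 m, θ = 56.1°: the bracketed kinematic factor |dx/dθ| = 0.071014 m.
ω = v/|dx/dθ| = 8.84/0.071014 = 124.48 rad/s.
N = 60ω/(2π) = 1188.7 rpm.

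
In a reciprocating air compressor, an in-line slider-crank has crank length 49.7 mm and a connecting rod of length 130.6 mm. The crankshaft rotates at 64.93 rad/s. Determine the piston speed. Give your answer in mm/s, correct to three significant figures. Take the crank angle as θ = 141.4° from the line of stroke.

ω = 64.93 rad/s
For an in-line slider-crank, x = r cosθ + √(L² − r² sin²θ), so v = −rω sinθ·[1 + r cosθ/√(L² − r² sin²θ)].
With r = 0.0497 m, L = 0.1306 m, θ = 141.4°: √(L² − r² sin²θ) = 0.12687 m.
v = −0.0497·64.93·0.62388·[1 + 0.0497·-0.78152/0.12687] = -1.3969 m/s.
|v| = 1.3969 m/s = 1396.9 mm/s.

1400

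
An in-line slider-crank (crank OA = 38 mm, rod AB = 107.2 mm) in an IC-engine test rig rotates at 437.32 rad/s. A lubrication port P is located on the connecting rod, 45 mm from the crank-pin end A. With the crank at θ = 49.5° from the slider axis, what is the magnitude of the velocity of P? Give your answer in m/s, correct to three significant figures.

15.2

ω = 437.3 rad/s.  Crank-pin speed |V_A| = rω = 16.618 m/s, perpendicular to OA.
Rod angle: sinφ = −(r/L) sinθ ⇒ φ = -15.637°; ω_rod = −rω cosθ/√(L²−r²sin²θ) = -104.55 rad/s.
V_P = V_A + ω_rod × AP, with AP = 0.045 m along the rod.
Components: V_Px = −rω sinθ − a·ω_rod·sinφ = -13.905 m/s;  V_Py = rω cosθ + a·ω_rod·cosφ = +6.2621 m/s.
|V_P| = √(V_Px² + V_Py²) = 15.25 m/s.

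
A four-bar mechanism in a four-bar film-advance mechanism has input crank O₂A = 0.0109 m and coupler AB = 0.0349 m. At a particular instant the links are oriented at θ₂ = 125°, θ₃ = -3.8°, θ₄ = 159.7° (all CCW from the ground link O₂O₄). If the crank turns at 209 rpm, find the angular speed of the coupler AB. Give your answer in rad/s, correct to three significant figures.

ω₂ = 21.89 rad/s (from 209 rpm).
Differentiating the loop-closure r₂e^{iθ₂}+r₃e^{iθ₃}=r₁+r₄e^{iθ₄} gives r₂ω₂e^{iθ₂}+r₃ω₃e^{iθ₃}=r₄ω₄e^{iθ₄}.
Eliminating the other unknown: ω₃ = r₂ω₂ sin(θ₄−θ₂) / [r₃ sin(θ₃−θ₄)].
Numerator sine = +0.56928; denominator sine = -0.28402.
Result = 0.0109·21.89·(+0.56928) / (0.0349·(-0.28402)) = -13.701 rad/s; magnitude 13.701 rad/s.

13.7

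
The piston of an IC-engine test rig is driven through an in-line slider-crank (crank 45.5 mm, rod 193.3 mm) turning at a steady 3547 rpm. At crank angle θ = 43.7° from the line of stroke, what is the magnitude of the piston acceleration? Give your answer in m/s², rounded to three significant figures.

4630

ω = 2π·3547/60 = 371.4 rad/s
x(θ) = r cosθ + √(L² − r² sin²θ); with ω constant, a = ω²·d²x/dθ².
d²x/dθ² = −r cosθ − r²(cos2θ)/√u − r⁴ sin²2θ/(4u^{3/2}),  u = L² − r² sin²θ = 0.0363767 m².
Substituting r = 0.0455 m, L = 0.1933 m, θ = 43.7°: d²x/dθ² = -0.033542 m.
a = ω²·d²x/dθ² = (371.4)²·(-0.033542) = -4627.7 m/s²;  |a| = 4627.7 m/s².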